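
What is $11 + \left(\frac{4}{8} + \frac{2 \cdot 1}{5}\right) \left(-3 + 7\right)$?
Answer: $\frac{73}{5} \approx 14.6$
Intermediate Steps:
$11 + \left(\frac{4}{8} + \frac{2 \cdot 1}{5}\right) \left(-3 + 7\right) = 11 + \left(4 \cdot \frac{1}{8} + 2 \cdot \frac{1}{5}\right) 4 = 11 + \left(\frac{1}{2} + \frac{2}{5}\right) 4 = 11 + \frac{9}{10} \cdot 4 = 11 + \frac{18}{5} = \frac{73}{5}$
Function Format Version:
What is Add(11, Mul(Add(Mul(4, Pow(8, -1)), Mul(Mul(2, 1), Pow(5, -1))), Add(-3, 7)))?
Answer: Rational(73, 5) ≈ 14.600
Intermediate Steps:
Add(11, Mul(Add(Mul(4, Pow(8, -1)), Mul(Mul(2, 1), Pow(5, -1))), Add(-3, 7))) = Add(11, Mul(Add(Mul(4, Rational(1, 8)), Mul(2, Rational(1, 5))), 4)) = Add(11, Mul(Add(Rational(1, 2), Rational(2, 5)), 4)) = Add(11, Mul(Rational(9, 10), 4)) = Add(11, Rational(18, 5)) = Rational(73, 5)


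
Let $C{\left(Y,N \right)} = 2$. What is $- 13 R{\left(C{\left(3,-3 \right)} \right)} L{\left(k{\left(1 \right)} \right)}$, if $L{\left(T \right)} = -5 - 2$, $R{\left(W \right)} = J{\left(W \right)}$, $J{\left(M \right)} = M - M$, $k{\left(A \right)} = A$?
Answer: $0$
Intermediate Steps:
$J{\left(M \right)} = 0$
$R{\left(W \right)} = 0$
$L{\left(T \right)} = -7$ ($L{\left(T \right)} = -5 - 2 = -7$)
$- 13 R{\left(C{\left(3,-3 \right)} \right)} L{\left(k{\left(1 \right)} \right)} = \left(-13\right) 0 \left(-7\right) = 0 \left(-7\right) = 0$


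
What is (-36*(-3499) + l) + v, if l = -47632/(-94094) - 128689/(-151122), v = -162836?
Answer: -20164942038701/546910518 ≈ -36871.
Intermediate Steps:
l = 742580995/546910518 (l = -47632*(-1/94094) - 128689*(-1/151122) = 1832/3619 + 128689/151122 = 742580995/546910518 ≈ 1.3578)
(-36*(-3499) + l) + v = (-36*(-3499) + 742580995/546910518) - 162836 = (125964 + 742580995/546910518) - 162836 = 68891779070347/546910518 - 162836 = -20164942038701/546910518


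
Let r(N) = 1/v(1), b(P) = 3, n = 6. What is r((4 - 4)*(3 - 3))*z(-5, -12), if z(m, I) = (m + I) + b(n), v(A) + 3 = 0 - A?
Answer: 7/2 ≈ 3.5000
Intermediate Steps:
v(A) = -3 - A (v(A) = -3 + (0 - A) = -3 - A)
z(m, I) = 3 + I + m (z(m, I) = (m + I) + 3 = (I + m) + 3 = 3 + I + m)
r(N) = -¼ (r(N) = 1/(-3 - 1*1) = 1/(-3 - 1) = 1/(-4) = -¼)
r((4 - 4)*(3 - 3))*z(-5, -12) = -(3 - 12 - 5)/4 = -¼*(-14) = 7/2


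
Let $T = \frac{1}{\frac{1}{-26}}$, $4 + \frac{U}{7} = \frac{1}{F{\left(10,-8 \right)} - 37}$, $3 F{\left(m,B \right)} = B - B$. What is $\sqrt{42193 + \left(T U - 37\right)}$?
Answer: $\frac{\sqrt{58714930}}{37} \approx 207.1$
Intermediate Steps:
$F{\left(m,B \right)} = 0$ ($F{\left(m,B \right)} = \frac{B - B}{3} = \frac{1}{3} \cdot 0 = 0$)
$U = - \frac{1043}{37}$ ($U = -28 + \frac{7}{0 - 37} = -28 + \frac{7}{-37} = -28 + 7 \left(- \frac{1}{37}\right) = -28 - \frac{7}{37} = - \frac{1043}{37} \approx -28.189$)
$T = -26$ ($T = \frac{1}{- \frac{1}{26}} = -26$)
$\sqrt{42193 + \left(T U - 37\right)} = \sqrt{42193 - - \frac{25749}{37}} = \sqrt{42193 + \left(\frac{27118}{37} - 37\right)} = \sqrt{42193 + \frac{25749}{37}} = \sqrt{\frac{1586890}{37}} = \frac{\sqrt{58714930}}{37}$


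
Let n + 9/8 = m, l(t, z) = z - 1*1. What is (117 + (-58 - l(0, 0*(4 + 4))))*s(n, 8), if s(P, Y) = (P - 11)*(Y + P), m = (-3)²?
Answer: -47625/16 ≈ -2976.6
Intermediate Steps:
l(t, z) = -1 + z (l(t, z) = z - 1 = -1 + z)
m = 9
n = 63/8 (n = -9/8 + 9 = 63/8 ≈ 7.8750)
s(P, Y) = (-11 + P)*(P + Y)
(117 + (-58 - l(0, 0*(4 + 4))))*s(n, 8) = (117 + (-58 - (-1 + 0*(4 + 4))))*((63/8)² - 11*63/8 - 11*8 + (63/8)*8) = (117 + (-58 - (-1 + 0*8)))*(3969/64 - 693/8 - 88 + 63) = (117 + (-58 - (-1 + 0)))*(-3175/64) = (117 + (-58 - 1*(-1)))*(-3175/64) = (117 + (-58 + 1))*(-3175/64) = (117 - 57)*(-3175/64) = 60*(-3175/64) = -47625/16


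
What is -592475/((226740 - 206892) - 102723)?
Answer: 1823/255 ≈ 7.1490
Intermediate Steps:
-592475/((226740 - 206892) - 102723) = -592475/(19848 - 102723) = -592475/(-82875) = -592475*(-1/82875) = 1823/255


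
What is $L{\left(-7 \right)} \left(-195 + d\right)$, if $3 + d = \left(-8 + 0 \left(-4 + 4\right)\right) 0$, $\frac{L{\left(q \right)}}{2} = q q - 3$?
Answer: $-18216$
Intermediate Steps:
$L{\left(q \right)} = -6 + 2 q^{2}$ ($L{\left(q \right)} = 2 \left(q q - 3\right) = 2 \left(q^{2} - 3\right) = 2 \left(-3 + q^{2}\right) = -6 + 2 q^{2}$)
$d = -3$ ($d = -3 + \left(-8 + 0 \left(-4 + 4\right)\right) 0 = -3 + \left(-8 + 0 \cdot 0\right) 0 = -3 + \left(-8 + 0\right) 0 = -3 - 0 = -3 + 0 = -3$)
$L{\left(-7 \right)} \left(-195 + d\right) = \left(-6 + 2 \left(-7\right)^{2}\right) \left(-195 - 3\right) = \left(-6 + 2 \cdot 49\right) \left(-198\right) = \left(-6 + 98\right) \left(-198\right) = 92 \left(-198\right) = -18216$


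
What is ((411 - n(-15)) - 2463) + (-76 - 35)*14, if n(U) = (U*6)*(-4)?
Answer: -3966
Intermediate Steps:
n(U) = -24*U (n(U) = (6*U)*(-4) = -24*U)
((411 - n(-15)) - 2463) + (-76 - 35)*14 = ((411 - (-24)*(-15)) - 2463) + (-76 - 35)*14 = ((411 - 1*360) - 2463) - 111*14 = ((411 - 360) - 2463) - 1554 = (51 - 2463) - 1554 = -2412 - 1554 = -3966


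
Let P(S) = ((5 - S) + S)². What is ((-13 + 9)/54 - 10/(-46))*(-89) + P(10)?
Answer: 7604/621 ≈ 12.245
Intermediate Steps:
P(S) = 25 (P(S) = 5² = 25)
((-13 + 9)/54 - 10/(-46))*(-89) + P(10) = ((-13 + 9)/54 - 10/(-46))*(-89) + 25 = (-4*1/54 - 10*(-1/46))*(-89) + 25 = (-2/27 + 5/23)*(-89) + 25 = (89/621)*(-89) + 25 = -7921/621 + 25 = 7604/621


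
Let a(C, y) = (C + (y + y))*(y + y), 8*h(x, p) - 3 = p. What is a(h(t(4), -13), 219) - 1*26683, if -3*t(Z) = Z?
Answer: 329227/2 ≈ 1.6461e+5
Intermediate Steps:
t(Z) = -Z/3
h(x, p) = 3/8 + p/8
a(C, y) = 2*y*(C + 2*y) (a(C, y) = (C + 2*y)*(2*y) = 2*y*(C + 2*y))
a(h(t(4), -13), 219) - 1*26683 = 2*219*((3/8 + (⅛)*(-13)) + 2*219) - 1*26683 = 2*219*((3/8 - 13/8) + 438) - 26683 = 2*219*(-5/4 + 438) - 26683 = 2*219*(1747/4) - 26683 = 382593/2 - 26683 = 329227/2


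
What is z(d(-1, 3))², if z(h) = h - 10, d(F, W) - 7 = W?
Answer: 0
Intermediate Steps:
d(F, W) = 7 + W
z(h) = -10 + h
z(d(-1, 3))² = (-10 + (7 + 3))² = (-10 + 10)² = 0² = 0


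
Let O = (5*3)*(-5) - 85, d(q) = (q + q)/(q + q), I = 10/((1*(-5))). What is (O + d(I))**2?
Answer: 25281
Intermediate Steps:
I = -2 (I = 10/(-5) = 10*(-1/5) = -2)
d(q) = 1 (d(q) = (2*q)/((2*q)) = (2*q)*(1/(2*q)) = 1)
O = -160 (O = 15*(-5) - 85 = -75 - 85 = -160)
(O + d(I))**2 = (-160 + 1)**2 = (-159)**2 = 25281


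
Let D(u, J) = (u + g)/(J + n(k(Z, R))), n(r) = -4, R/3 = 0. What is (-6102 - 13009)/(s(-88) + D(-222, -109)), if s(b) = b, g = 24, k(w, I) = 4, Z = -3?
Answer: 2159543/9746 ≈ 221.58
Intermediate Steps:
R = 0 (R = 3*0 = 0)
D(u, J) = (24 + u)/(-4 + J) (D(u, J) = (u + 24)/(J - 4) = (24 + u)/(-4 + J))
(-6102 - 13009)/(s(-88) + D(-222, -109)) = (-6102 - 13009)/(-88 + (24 - 222)/(-4 - 109)) = -19111/(-88 - 198/(-113)) = -19111/(-88 - 1/113*(-198)) = -19111/(-88 + 198/113) = -19111/(-9746/113) = -19111*(-113/9746) = 2159543/9746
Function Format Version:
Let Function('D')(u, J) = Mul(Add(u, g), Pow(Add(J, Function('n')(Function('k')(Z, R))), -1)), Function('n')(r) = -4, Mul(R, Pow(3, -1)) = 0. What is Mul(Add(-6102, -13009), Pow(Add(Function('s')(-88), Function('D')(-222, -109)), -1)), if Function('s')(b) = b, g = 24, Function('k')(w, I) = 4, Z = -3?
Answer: Rational(2159543, 9746) ≈ 221.58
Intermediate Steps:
R = 0 (R = Mul(3, 0) = 0)
Function('D')(u, J) = Mul(Pow(Add(-4, J), -1), Add(24, u)) (Function('D')(u, J) = Mul(Add(u, 24), Pow(Add(J, -4), -1)) = Mul(Add(24, u), Pow(Add(-4, J), -1)) = Mul(Pow(Add(-4, J), -1), Add(24, u)))
Mul(Add(-6102, -13009), Pow(Add(Function('s')(-88), Function('D')(-222, -109)), -1)) = Mul(Add(-6102, -13009), Pow(Add(-88, Mul(Pow(Add(-4, -109), -1), Add(24, -222))), -1)) = Mul(-19111, Pow(Add(-88, Mul(Pow(-113, -1), -198)), -1)) = Mul(-19111, Pow(Add(-88, Mul(Rational(-1, 113), -198)), -1)) = Mul(-19111, Pow(Add(-88, Rational(198, 113)), -1)) = Mul(-19111, Pow(Rational(-9746, 113), -1)) = Mul(-19111, Rational(-113, 9746)) = Rational(2159543, 9746)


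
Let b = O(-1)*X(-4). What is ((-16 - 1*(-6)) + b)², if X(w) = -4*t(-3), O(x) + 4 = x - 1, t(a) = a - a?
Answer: 100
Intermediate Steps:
t(a) = 0
O(x) = -5 + x (O(x) = -4 + (x - 1) = -4 + (-1 + x) = -5 + x)
X(w) = 0 (X(w) = -4*0 = 0)
b = 0 (b = (-5 - 1)*0 = -6*0 = 0)
((-16 - 1*(-6)) + b)² = ((-16 - 1*(-6)) + 0)² = ((-16 + 6) + 0)² = (-10 + 0)² = (-10)² = 100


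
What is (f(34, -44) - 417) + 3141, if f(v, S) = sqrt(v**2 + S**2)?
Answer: 2724 + 2*sqrt(773) ≈ 2779.6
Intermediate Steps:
f(v, S) = sqrt(S**2 + v**2)
(f(34, -44) - 417) + 3141 = (sqrt((-44)**2 + 34**2) - 417) + 3141 = (sqrt(1936 + 1156) - 417) + 3141 = (sqrt(3092) - 417) + 3141 = (2*sqrt(773) - 417) + 3141 = (-417 + 2*sqrt(773)) + 3141 = 2724 + 2*sqrt(773)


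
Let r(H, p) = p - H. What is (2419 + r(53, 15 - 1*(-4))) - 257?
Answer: 2128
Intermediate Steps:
(2419 + r(53, 15 - 1*(-4))) - 257 = (2419 + ((15 - 1*(-4)) - 1*53)) - 257 = (2419 + ((15 + 4) - 53)) - 257 = (2419 + (19 - 53)) - 257 = (2419 - 34) - 257 = 2385 - 257 = 2128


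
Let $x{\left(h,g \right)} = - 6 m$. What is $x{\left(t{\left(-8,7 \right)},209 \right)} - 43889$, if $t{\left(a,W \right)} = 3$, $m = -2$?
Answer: $-43877$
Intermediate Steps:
$x{\left(h,g \right)} = 12$ ($x{\left(h,g \right)} = \left(-6\right) \left(-2\right) = 12$)
$x{\left(t{\left(-8,7 \right)},209 \right)} - 43889 = 12 - 43889 = -43877$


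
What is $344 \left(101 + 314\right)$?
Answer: $142760$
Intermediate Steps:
$344 \left(101 + 314\right) = 344 \cdot 415 = 142760$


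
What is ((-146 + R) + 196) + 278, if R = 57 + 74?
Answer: 459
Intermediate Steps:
R = 131
((-146 + R) + 196) + 278 = ((-146 + 131) + 196) + 278 = (-15 + 196) + 278 = 181 + 278 = 459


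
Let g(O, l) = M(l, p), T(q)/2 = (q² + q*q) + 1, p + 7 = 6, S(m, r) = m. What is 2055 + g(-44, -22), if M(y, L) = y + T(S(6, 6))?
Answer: 2179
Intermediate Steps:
p = -1 (p = -7 + 6 = -1)
T(q) = 2 + 4*q² (T(q) = 2*((q² + q*q) + 1) = 2*((q² + q²) + 1) = 2*(2*q² + 1) = 2*(1 + 2*q²) = 2 + 4*q²)
M(y, L) = 146 + y (M(y, L) = y + (2 + 4*6²) = y + (2 + 4*36) = y + (2 + 144) = y + 146 = 146 + y)
g(O, l) = 146 + l
2055 + g(-44, -22) = 2055 + (146 - 22) = 2055 + 124 = 2179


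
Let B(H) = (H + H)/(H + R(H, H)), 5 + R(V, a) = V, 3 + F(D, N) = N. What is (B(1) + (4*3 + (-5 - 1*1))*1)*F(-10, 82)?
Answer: 1264/3 ≈ 421.33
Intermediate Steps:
F(D, N) = -3 + N
R(V, a) = -5 + V
B(H) = 2*H/(-5 + 2*H) (B(H) = (H + H)/(H + (-5 + H)) = (2*H)/(-5 + 2*H) = 2*H/(-5 + 2*H))
(B(1) + (4*3 + (-5 - 1*1))*1)*F(-10, 82) = (2*1/(-5 + 2*1) + (4*3 + (-5 - 1*1))*1)*(-3 + 82) = (2*1/(-5 + 2) + (12 + (-5 - 1))*1)*79 = (2*1/(-3) + (12 - 6)*1)*79 = (2*1*(-⅓) + 6*1)*79 = (-⅔ + 6)*79 = (16/3)*79 = 1264/3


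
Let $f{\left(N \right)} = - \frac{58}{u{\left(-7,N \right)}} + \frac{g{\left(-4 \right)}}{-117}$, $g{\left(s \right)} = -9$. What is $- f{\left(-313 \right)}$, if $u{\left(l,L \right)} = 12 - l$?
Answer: $\frac{735}{247} \approx 2.9757$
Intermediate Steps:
$f{\left(N \right)} = - \frac{735}{247}$ ($f{\left(N \right)} = - \frac{58}{12 - -7} - \frac{9}{-117} = - \frac{58}{12 + 7} - - \frac{1}{13} = - \frac{58}{19} + \frac{1}{13} = - \frac{735}{247}$)
$- f{\left(-313 \right)} = \left(-1\right) \left(- \frac{735}{247}\right) = \frac{735}{247}$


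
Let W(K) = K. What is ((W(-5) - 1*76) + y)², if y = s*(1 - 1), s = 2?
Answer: 6561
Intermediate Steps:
y = 0 (y = 2*(1 - 1) = 2*0 = 0)
((W(-5) - 1*76) + y)² = ((-5 - 1*76) + 0)² = ((-5 - 76) + 0)² = (-81 + 0)² = (-81)² = 6561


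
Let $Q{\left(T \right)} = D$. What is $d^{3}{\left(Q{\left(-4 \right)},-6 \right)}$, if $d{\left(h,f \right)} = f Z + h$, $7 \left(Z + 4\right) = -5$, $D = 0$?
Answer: $\frac{7762392}{343} \approx 22631.0$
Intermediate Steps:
$Z = - \frac{33}{7}$ ($Z = -4 + \frac{1}{7} \left(-5\right) = -4 - \frac{5}{7} = - \frac{33}{7} \approx -4.7143$)
$Q{\left(T \right)} = 0$
$d{\left(h,f \right)} = h - \frac{33 f}{7}$ ($d{\left(h,f \right)} = f \left(- \frac{33}{7}\right) + h = - \frac{33 f}{7} + h = h - \frac{33 f}{7}$)
$d^{3}{\left(Q{\left(-4 \right)},-6 \right)} = \left(0 - - \frac{198}{7}\right)^{3} = \left(0 + \frac{198}{7}\right)^{3} = \left(\frac{198}{7}\right)^{3} = \frac{7762392}{343}$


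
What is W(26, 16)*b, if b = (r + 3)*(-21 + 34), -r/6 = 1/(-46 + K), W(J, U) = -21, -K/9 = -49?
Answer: -321867/395 ≈ -814.85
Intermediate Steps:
K = 441 (K = -9*(-49) = 441)
r = -6/395 (r = -6/(-46 + 441) = -6/395 ≈ -0.015190)
b = 15327/395 (b = (-6/395 + 3)*(-21 + 34) = (1179/395)*13 = 15327/395 ≈ 38.803)
W(26, 16)*b = -21*15327/395 = -321867/395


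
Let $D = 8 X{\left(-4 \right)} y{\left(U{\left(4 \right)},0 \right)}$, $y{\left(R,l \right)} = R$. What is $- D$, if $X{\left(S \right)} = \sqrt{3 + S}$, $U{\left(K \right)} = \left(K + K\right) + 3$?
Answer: $- 88 i \approx - 88.0 i$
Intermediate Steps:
$U{\left(K \right)} = 3 + 2 K$ ($U{\left(K \right)} = 2 K + 3 = 3 + 2 K$)
$D = 88 i$ ($D = 8 \sqrt{3 - 4} \left(3 + 2 \cdot 4\right) = 8 \sqrt{-1} \left(3 + 8\right) = 8 i 11 = 88 i \approx 88.0 i$)
$- D = - 88 i$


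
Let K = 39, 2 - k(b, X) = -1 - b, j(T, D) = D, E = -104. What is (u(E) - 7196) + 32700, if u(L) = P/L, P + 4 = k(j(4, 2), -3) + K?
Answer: 331547/13 ≈ 25504.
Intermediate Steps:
k(b, X) = 3 + b (k(b, X) = 2 - (-1 - b) = 2 + (1 + b) = 3 + b)
P = 40 (P = -4 + ((3 + 2) + 39) = -4 + (5 + 39) = -4 + 44 = 40)
u(L) = 40/L
(u(E) - 7196) + 32700 = (40/(-104) - 7196) + 32700 = (40*(-1/104) - 7196) + 32700 = (-5/13 - 7196) + 32700 = -93553/13 + 32700 = 331547/13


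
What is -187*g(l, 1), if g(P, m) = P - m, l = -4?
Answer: 935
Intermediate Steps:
-187*g(l, 1) = -187*(-4 - 1*1) = -187*(-4 - 1) = -187*(-5) = 935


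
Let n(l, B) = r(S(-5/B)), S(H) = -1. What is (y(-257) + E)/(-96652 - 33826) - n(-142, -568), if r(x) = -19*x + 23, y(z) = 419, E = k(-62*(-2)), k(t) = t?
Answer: -5480619/130478 ≈ -42.004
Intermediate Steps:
E = 124 (E = -62*(-2) = 124)
r(x) = 23 - 19*x
n(l, B) = 42 (n(l, B) = 23 - 19*(-1) = 23 + 19 = 42)
(y(-257) + E)/(-96652 - 33826) - n(-142, -568) = (419 + 124)/(-96652 - 33826) - 1*42 = 543/(-130478) - 42 = 543*(-1/130478) - 42 = -543/130478 - 42 = -5480619/130478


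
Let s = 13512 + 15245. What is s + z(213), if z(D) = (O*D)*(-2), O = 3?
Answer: 27479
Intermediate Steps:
s = 28757
z(D) = -6*D (z(D) = (3*D)*(-2) = -6*D)
s + z(213) = 28757 - 6*213 = 28757 - 1278 = 27479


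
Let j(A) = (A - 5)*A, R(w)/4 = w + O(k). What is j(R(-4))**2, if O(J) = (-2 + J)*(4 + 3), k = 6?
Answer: 76317696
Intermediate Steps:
O(J) = -14 + 7*J (O(J) = (-2 + J)*7 = -14 + 7*J)
R(w) = 112 + 4*w (R(w) = 4*(w + (-14 + 7*6)) = 4*(w + (-14 + 42)) = 4*(w + 28) = 4*(28 + w) = 112 + 4*w)
j(A) = A*(-5 + A) (j(A) = (-5 + A)*A = A*(-5 + A))
j(R(-4))**2 = ((112 + 4*(-4))*(-5 + (112 + 4*(-4))))**2 = ((112 - 16)*(-5 + (112 - 16)))**2 = (96*(-5 + 96))**2 = (96*91)**2 = 8736**2 = 76317696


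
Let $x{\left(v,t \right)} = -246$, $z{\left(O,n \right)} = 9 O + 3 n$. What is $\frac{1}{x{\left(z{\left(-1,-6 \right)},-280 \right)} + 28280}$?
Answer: $\frac{1}{28034} \approx 3.5671 \cdot 10^{-5}$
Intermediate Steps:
$z{\left(O,n \right)} = 3 n + 9 O$
$\frac{1}{x{\left(z{\left(-1,-6 \right)},-280 \right)} + 28280} = \frac{1}{-246 + 28280} = \frac{1}{28034}$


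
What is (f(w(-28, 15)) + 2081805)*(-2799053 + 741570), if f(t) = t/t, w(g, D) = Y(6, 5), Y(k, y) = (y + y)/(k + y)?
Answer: -4283280454298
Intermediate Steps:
Y(k, y) = 2*y/(k + y) (Y(k, y) = (2*y)/(k + y) = 2*y/(k + y))
w(g, D) = 10/11 (w(g, D) = 2*5/(6 + 5) = 2*5/11 = 2*5*(1/11) = 10/11)
f(t) = 1
(f(w(-28, 15)) + 2081805)*(-2799053 + 741570) = (1 + 2081805)*(-2799053 + 741570) = 2081806*(-2057483) = -4283280454298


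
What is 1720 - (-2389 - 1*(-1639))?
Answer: 2470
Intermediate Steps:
1720 - (-2389 - 1*(-1639)) = 1720 - (-2389 + 1639) = 1720 - 1*(-750) = 1720 + 750 = 2470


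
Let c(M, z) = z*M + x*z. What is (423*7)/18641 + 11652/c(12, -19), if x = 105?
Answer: -10029649/1973283 ≈ -5.0827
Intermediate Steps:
c(M, z) = 105*z + M*z (c(M, z) = z*M + 105*z = M*z + 105*z = 105*z + M*z)
(423*7)/18641 + 11652/c(12, -19) = (423*7)/18641 + 11652/((-19*(105 + 12))) = 2961*(1/18641) + 11652/((-19*117)) = 423/2663 + 11652/(-2223) = 423/2663 + 11652*(-1/2223) = 423/2663 - 3884/741 = -10029649/1973283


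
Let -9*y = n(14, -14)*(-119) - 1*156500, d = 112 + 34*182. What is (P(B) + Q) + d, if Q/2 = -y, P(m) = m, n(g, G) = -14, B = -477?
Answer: -257261/9 ≈ -28585.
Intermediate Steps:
d = 6300 (d = 112 + 6188 = 6300)
y = 154834/9 (y = -(-14*(-119) - 1*156500)/9 = -(1666 - 156500)/9 = -1/9*(-154834) = 154834/9 ≈ 17204.)
Q = -309668/9 (Q = 2*(-1*154834/9) = 2*(-154834/9) = -309668/9 ≈ -34408.)
(P(B) + Q) + d = (-477 - 309668/9) + 6300 = -313961/9 + 6300 = -257261/9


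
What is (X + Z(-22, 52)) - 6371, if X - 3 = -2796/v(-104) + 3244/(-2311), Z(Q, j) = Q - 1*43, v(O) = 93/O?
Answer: -236966509/71641 ≈ -3307.7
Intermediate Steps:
Z(Q, j) = -43 + Q (Z(Q, j) = Q - 43 = -43 + Q)
X = 224114967/71641 (X = 3 + (-2796/(93/(-104)) + 3244/(-2311)) = 3 + (-2796/(93*(-1/104)) + 3244*(-1/2311)) = 3 + (-2796/(-93/104) - 3244/2311) = 3 + (-2796*(-104/93) - 3244/2311) = 3 + (96928/31 - 3244/2311) = 3 + 223900044/71641 = 224114967/71641 ≈ 3128.3)
(X + Z(-22, 52)) - 6371 = (224114967/71641 + (-43 - 22)) - 6371 = (224114967/71641 - 65) - 6371 = 219458302/71641 - 6371 = -236966509/71641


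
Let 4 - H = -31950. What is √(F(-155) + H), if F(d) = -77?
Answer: √31877 ≈ 178.54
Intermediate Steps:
H = 31954 (H = 4 - 1*(-31950) = 4 + 31950 = 31954)
√(F(-155) + H) = √(-77 + 31954) = √31877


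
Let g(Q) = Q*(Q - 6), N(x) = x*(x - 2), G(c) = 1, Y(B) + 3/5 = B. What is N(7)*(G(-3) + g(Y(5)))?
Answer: -1057/5 ≈ -211.40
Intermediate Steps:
Y(B) = -⅗ + B
N(x) = x*(-2 + x)
g(Q) = Q*(-6 + Q)
N(7)*(G(-3) + g(Y(5))) = (7*(-2 + 7))*(1 + (-⅗ + 5)*(-6 + (-⅗ + 5))) = (7*5)*(1 + 22*(-6 + 22/5)/5) = 35*(1 + (22/5)*(-8/5)) = 35*(1 - 176/25) = 35*(-151/25) = -1057/5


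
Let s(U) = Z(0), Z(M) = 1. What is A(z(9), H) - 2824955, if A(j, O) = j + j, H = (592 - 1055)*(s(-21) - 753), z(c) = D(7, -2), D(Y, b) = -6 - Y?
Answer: -2824981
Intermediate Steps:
s(U) = 1
z(c) = -13 (z(c) = -6 - 1*7 = -6 - 7 = -13)
H = 348176 (H = (592 - 1055)*(1 - 753) = -463*(-752) = 348176)
A(j, O) = 2*j
A(z(9), H) - 2824955 = 2*(-13) - 2824955 = -26 - 2824955 = -2824981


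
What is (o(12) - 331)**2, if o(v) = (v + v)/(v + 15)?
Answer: 8826841/81 ≈ 1.0897e+5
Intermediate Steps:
o(v) = 2*v/(15 + v) (o(v) = (2*v)/(15 + v) = 2*v/(15 + v))
(o(12) - 331)**2 = (2*12/(15 + 12) - 331)**2 = (2*12/27 - 331)**2 = (2*12*(1/27) - 331)**2 = (8/9 - 331)**2 = (-2971/9)**2 = 8826841/81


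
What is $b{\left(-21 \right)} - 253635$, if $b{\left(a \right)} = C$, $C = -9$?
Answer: $-253644$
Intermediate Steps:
$b{\left(a \right)} = -9$
$b{\left(-21 \right)} - 253635 = -9 - 253635 = -253644$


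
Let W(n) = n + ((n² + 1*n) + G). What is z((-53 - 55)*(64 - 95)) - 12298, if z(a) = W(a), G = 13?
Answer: 11203515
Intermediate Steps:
W(n) = 13 + n² + 2*n (W(n) = n + ((n² + 1*n) + 13) = n + ((n² + n) + 13) = n + ((n + n²) + 13) = n + (13 + n + n²) = 13 + n² + 2*n)
z(a) = 13 + a² + 2*a
z((-53 - 55)*(64 - 95)) - 12298 = (13 + ((-53 - 55)*(64 - 95))² + 2*((-53 - 55)*(64 - 95))) - 12298 = (13 + (-108*(-31))² + 2*(-108*(-31))) - 12298 = (13 + 3348² + 2*3348) - 12298 = (13 + 11209104 + 6696) - 12298 = 11215813 - 12298 = 11203515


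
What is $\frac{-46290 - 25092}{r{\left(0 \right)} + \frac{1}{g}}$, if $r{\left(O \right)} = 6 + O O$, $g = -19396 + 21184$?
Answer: $- \frac{127631016}{10729} \approx -11896.0$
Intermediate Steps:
$g = 1788$
$r{\left(O \right)} = 6 + O^{2}$
$\frac{-46290 - 25092}{r{\left(0 \right)} + \frac{1}{g}} = \frac{-46290 - 25092}{\left(6 + 0^{2}\right) + \frac{1}{1788}} = - \frac{71382}{\left(6 + 0\right) + \frac{1}{1788}} = - \frac{71382}{6 + \frac{1}{1788}} = - \frac{71382}{\frac{10729}{1788}} = \left(-71382\right) \frac{1788}{10729} = - \frac{127631016}{10729}$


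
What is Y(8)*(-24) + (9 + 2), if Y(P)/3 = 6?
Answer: -421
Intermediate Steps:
Y(P) = 18 (Y(P) = 3*6 = 18)
Y(8)*(-24) + (9 + 2) = 18*(-24) + (9 + 2) = -432 + 11 = -421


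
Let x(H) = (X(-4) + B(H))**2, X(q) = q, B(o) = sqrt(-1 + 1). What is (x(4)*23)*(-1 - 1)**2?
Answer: 1472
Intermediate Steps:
B(o) = 0 (B(o) = sqrt(0) = 0)
x(H) = 16 (x(H) = (-4 + 0)**2 = (-4)**2 = 16)
(x(4)*23)*(-1 - 1)**2 = (16*23)*(-1 - 1)**2 = 368*(-2)**2 = 368*4 = 1472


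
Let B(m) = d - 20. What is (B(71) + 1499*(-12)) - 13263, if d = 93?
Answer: -31178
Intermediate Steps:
B(m) = 73 (B(m) = 93 - 20 = 73)
(B(71) + 1499*(-12)) - 13263 = (73 + 1499*(-12)) - 13263 = (73 - 17988) - 13263 = -17915 - 13263 = -31178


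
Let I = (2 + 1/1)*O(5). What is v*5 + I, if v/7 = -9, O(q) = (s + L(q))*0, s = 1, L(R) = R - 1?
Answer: -315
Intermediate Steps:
L(R) = -1 + R
O(q) = 0 (O(q) = (1 + (-1 + q))*0 = q*0 = 0)
I = 0 (I = (2 + 1/1)*0 = (2 + 1*1)*0 = (2 + 1)*0 = 3*0 = 0)
v = -63 (v = 7*(-9) = -63)
v*5 + I = -63*5 + 0 = -315 + 0 = -315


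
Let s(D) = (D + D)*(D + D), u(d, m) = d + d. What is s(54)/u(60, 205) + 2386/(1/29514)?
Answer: 352102506/5 ≈ 7.0420e+7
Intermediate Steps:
u(d, m) = 2*d
s(D) = 4*D² (s(D) = (2*D)*(2*D) = 4*D²)
s(54)/u(60, 205) + 2386/(1/29514) = (4*54²)/((2*60)) + 2386/(1/29514) = (4*2916)/120 + 2386/(1/29514) = 11664*(1/120) + 2386*29514 = 486/5 + 70420404 = 352102506/5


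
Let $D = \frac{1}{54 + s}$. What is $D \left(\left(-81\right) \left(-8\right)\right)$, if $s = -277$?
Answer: $- \frac{648}{223} \approx -2.9058$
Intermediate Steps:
$D = - \frac{1}{223}$ ($D = \frac{1}{54 - 277} = \frac{1}{-223} = - \frac{1}{223} \approx -0.0044843$)
$D \left(\left(-81\right) \left(-8\right)\right) = - \frac{\left(-81\right) \left(-8\right)}{223} = \left(- \frac{1}{223}\right) 648 = - \frac{648}{223}$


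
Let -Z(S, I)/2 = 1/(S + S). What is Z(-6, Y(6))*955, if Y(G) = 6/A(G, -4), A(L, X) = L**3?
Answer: 955/6 ≈ 159.17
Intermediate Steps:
Y(G) = 6/G**3 (Y(G) = 6/(G**3) = 6/G**3)
Z(S, I) = -1/S (Z(S, I) = -2/(S + S) = -2*1/(2*S) = -1/S)
Z(-6, Y(6))*955 = -1/(-6)*955 = -1*(-1/6)*955 = (1/6)*955 = 955/6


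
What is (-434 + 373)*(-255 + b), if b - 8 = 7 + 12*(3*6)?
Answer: 1464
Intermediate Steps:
b = 231 (b = 8 + (7 + 12*(3*6)) = 8 + (7 + 12*18) = 8 + (7 + 216) = 8 + 223 = 231)
(-434 + 373)*(-255 + b) = (-434 + 373)*(-255 + 231) = -61*(-24) = 1464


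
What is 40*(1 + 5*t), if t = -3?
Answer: -560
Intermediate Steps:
40*(1 + 5*t) = 40*(1 + 5*(-3)) = 40*(1 - 15) = 40*(-14) = -560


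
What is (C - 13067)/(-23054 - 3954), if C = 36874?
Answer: -23807/27008 ≈ -0.88148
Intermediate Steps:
(C - 13067)/(-23054 - 3954) = (36874 - 13067)/(-23054 - 3954) = 23807/(-27008) = 23807*(-1/27008) = -23807/27008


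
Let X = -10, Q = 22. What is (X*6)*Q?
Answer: -1320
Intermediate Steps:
(X*6)*Q = -10*6*22 = -60*22 = -1320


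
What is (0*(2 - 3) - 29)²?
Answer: 841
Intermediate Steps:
(0*(2 - 3) - 29)² = (0*(-1) - 29)² = (0 - 29)² = (-29)² = 841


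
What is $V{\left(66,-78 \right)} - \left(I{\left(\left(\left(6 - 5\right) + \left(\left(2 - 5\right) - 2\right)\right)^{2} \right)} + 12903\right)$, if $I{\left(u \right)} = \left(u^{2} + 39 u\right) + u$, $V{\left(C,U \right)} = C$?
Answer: $-13733$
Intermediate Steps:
$I{\left(u \right)} = u^{2} + 40 u$
$V{\left(66,-78 \right)} - \left(I{\left(\left(\left(6 - 5\right) + \left(\left(2 - 5\right) - 2\right)\right)^{2} \right)} + 12903\right) = 66 - \left(\left(\left(6 - 5\right) + \left(\left(2 - 5\right) - 2\right)\right)^{2} \left(40 + \left(\left(6 - 5\right) + \left(\left(2 - 5\right) - 2\right)\right)^{2}\right) + 12903\right) = 66 - \left(\left(1 - 5\right)^{2} \left(40 + \left(1 - 5\right)^{2}\right) + 12903\right) = 66 - \left(\left(-4\right)^{2} \left(40 + \left(-4\right)^{2}\right) + 12903\right) = 66 - \left(16 \left(40 + 16\right) + 12903\right) = 66 - \left(16 \cdot 56 + 12903\right) = 66 - \left(896 + 12903\right) = 66 - 13799 = -13733$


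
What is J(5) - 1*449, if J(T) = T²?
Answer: -424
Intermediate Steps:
J(5) - 1*449 = 5² - 1*449 = 25 - 449 = -424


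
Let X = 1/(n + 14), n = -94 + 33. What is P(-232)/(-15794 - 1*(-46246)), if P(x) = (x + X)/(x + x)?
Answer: 10905/664097216 ≈ 1.6421e-5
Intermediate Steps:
n = -61
X = -1/47 (X = 1/(-61 + 14) = 1/(-47) = -1/47 ≈ -0.021277)
P(x) = (-1/47 + x)/(2*x) (P(x) = (x - 1/47)/(x + x) = (-1/47 + x)/((2*x)) = (-1/47 + x)*(1/(2*x)) = (-1/47 + x)/(2*x))
P(-232)/(-15794 - 1*(-46246)) = ((1/94)*(-1 + 47*(-232))/(-232))/(-15794 - 1*(-46246)) = ((1/94)*(-1/232)*(-1 - 10904))/(-15794 + 46246) = ((1/94)*(-1/232)*(-10905))/30452 = (10905/21808)*(1/30452) = 10905/664097216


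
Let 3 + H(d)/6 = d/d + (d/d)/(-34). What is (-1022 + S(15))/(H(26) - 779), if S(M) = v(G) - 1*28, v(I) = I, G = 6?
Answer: 8874/6725 ≈ 1.3196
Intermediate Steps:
H(d) = -207/17 (H(d) = -18 + 6*(d/d + (d/d)/(-34)) = -18 + 6*(1 + 1*(-1/34)) = -18 + 6*(1 - 1/34) = -18 + 6*(33/34) = -18 + 99/17 = -207/17)
S(M) = -22 (S(M) = 6 - 1*28 = 6 - 28 = -22)
(-1022 + S(15))/(H(26) - 779) = (-1022 - 22)/(-207/17 - 779) = -1044/(-13450/17) = -1044*(-17/13450) = 8874/6725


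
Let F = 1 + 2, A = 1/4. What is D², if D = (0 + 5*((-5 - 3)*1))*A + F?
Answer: 49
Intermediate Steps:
A = ¼ ≈ 0.25000
F = 3
D = -7 (D = (0 + 5*((-5 - 3)*1))*(¼) + 3 = (0 + 5*(-8*1))*(¼) + 3 = (0 + 5*(-8))*(¼) + 3 = (0 - 40)*(¼) + 3 = -40*¼ + 3 = -10 + 3 = -7)
D² = (-7)² = 49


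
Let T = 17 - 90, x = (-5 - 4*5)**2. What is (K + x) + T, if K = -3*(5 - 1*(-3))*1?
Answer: 528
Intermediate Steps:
K = -24 (K = -3*(5 + 3)*1 = -3*8*1 = -24*1 = -24)
x = 625 (x = (-5 - 20)**2 = (-25)**2 = 625)
T = -73
(K + x) + T = (-24 + 625) - 73 = 601 - 73 = 528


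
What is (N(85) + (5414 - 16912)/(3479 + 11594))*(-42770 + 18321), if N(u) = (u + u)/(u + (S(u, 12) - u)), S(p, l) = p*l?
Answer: 1318167835/90438 ≈ 14575.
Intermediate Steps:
S(p, l) = l*p
N(u) = 1/6 (N(u) = (u + u)/(u + (12*u - u)) = (2*u)/(u + 11*u) = (2*u)/((12*u)) = (2*u)*(1/(12*u)) = 1/6)
(N(85) + (5414 - 16912)/(3479 + 11594))*(-42770 + 18321) = (1/6 + (5414 - 16912)/(3479 + 11594))*(-42770 + 18321) = (1/6 - 11498/15073)*(-24449) = -53915/90438*(-24449) = 1318167835/90438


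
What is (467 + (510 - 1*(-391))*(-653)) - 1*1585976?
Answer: -2173862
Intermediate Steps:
(467 + (510 - 1*(-391))*(-653)) - 1*1585976 = (467 + (510 + 391)*(-653)) - 1585976 = (467 + 901*(-653)) - 1585976 = (467 - 588353) - 1585976 = -587886 - 1585976 = -2173862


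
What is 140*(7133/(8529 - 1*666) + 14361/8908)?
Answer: 6176145745/17510901 ≈ 352.70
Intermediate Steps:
140*(7133/(8529 - 1*666) + 14361/8908) = 140*(7133/(8529 - 666) + 14361*(1/8908)) = 140*(7133/7863 + 14361/8908) = 140*(176461307/70043604) = 6176145745/17510901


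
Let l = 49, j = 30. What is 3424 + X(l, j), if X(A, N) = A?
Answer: 3473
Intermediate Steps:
3424 + X(l, j) = 3424 + 49 = 3473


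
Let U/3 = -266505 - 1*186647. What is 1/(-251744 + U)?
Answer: -1/1611200 ≈ -6.2066e-7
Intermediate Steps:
U = -1359456 (U = 3*(-266505 - 1*186647) = 3*(-266505 - 186647) = 3*(-453152) = -1359456)
1/(-251744 + U) = 1/(-251744 - 1359456) = 1/(-1611200) = -1/1611200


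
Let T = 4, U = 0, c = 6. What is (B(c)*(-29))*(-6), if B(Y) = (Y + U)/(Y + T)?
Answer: 522/5 ≈ 104.40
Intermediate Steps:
B(Y) = Y/(4 + Y) (B(Y) = (Y + 0)/(Y + 4) = Y/(4 + Y))
(B(c)*(-29))*(-6) = ((6/(4 + 6))*(-29))*(-6) = ((6/10)*(-29))*(-6) = ((6*(⅒))*(-29))*(-6) = ((⅗)*(-29))*(-6) = -87/5*(-6) = 522/5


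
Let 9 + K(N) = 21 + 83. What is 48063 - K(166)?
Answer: 47968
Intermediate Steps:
K(N) = 95 (K(N) = -9 + (21 + 83) = -9 + 104 = 95)
48063 - K(166) = 48063 - 1*95 = 48063 - 95 = 47968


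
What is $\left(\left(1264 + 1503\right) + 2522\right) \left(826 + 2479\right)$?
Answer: $17480145$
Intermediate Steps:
$\left(\left(1264 + 1503\right) + 2522\right) \left(826 + 2479\right) = \left(2767 + 2522\right) 3305 = 5289 \cdot 3305 = 17480145$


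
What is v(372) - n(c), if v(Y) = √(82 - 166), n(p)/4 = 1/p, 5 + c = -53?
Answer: 2/29 + 2*I*√21 ≈ 0.068966 + 9.1651*I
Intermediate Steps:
c = -58 (c = -5 - 53 = -58)
n(p) = 4/p
v(Y) = 2*I*√21 (v(Y) = √(-84) = 2*I*√21)
v(372) - n(c) = 2*I*√21 - 4/(-58) = 2*I*√21 - 4*(-1)/58 = 2*I*√21 - 1*(-2/29) = 2*I*√21 + 2/29 = 2/29 + 2*I*√21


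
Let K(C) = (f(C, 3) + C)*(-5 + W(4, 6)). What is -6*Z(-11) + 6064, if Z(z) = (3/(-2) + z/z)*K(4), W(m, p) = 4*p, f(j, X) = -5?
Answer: 6007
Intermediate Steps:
K(C) = -95 + 19*C (K(C) = (-5 + C)*(-5 + 4*6) = (-5 + C)*(-5 + 24) = (-5 + C)*19 = -95 + 19*C)
Z(z) = 19/2 (Z(z) = (3/(-2) + z/z)*(-95 + 19*4) = (3*(-½) + 1)*(-95 + 76) = (-3/2 + 1)*(-19) = -½*(-19) = 19/2)
-6*Z(-11) + 6064 = -6*19/2 + 6064 = -57 + 6064 = 6007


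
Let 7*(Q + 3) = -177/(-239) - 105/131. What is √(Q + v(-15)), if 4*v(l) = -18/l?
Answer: 3*I*√1445618872670/2191630 ≈ 1.6458*I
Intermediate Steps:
v(l) = -9/(2*l) (v(l) = (-18/l)/4 = -9/(2*l))
Q = -659397/219163 (Q = -3 + (-177/(-239) - 105/131)/7 = -3 + (-177*(-1/239) - 105*1/131)/7 = -3 + (177/239 - 105/131)/7 = -3 + (⅐)*(-1908/31309) = -3 - 1908/219163 = -659397/219163 ≈ -3.0087)
√(Q + v(-15)) = √(-659397/219163 - 9/2/(-15)) = √(-659397/219163 - 9/2*(-1/15)) = √(-659397/219163 + 3/10) = √(-5936481/2191630) = 3*I*√1445618872670/2191630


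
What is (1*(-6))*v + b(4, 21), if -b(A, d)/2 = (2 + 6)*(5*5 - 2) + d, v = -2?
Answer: -398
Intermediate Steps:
b(A, d) = -368 - 2*d (b(A, d) = -2*((2 + 6)*(5*5 - 2) + d) = -2*(8*(25 - 2) + d) = -2*(8*23 + d) = -2*(184 + d) = -368 - 2*d)
(1*(-6))*v + b(4, 21) = (1*(-6))*(-2) + (-368 - 2*21) = -6*(-2) + (-368 - 42) = 12 - 410 = -398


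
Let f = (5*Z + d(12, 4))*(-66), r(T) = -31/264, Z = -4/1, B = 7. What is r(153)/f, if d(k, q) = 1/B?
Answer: -217/2421936 ≈ -8.9598e-5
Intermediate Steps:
Z = -4 (Z = -4*1 = -4)
r(T) = -31/264 (r(T) = -31*1/264 = -31/264)
d(k, q) = 1/7
f = 9174/7 (f = (5*(-4) + 1/7)*(-66) = (-20 + 1/7)*(-66) = -139/7*(-66) = 9174/7 ≈ 1310.6)
r(153)/f = -31/(264*9174/7) = -31/264*7/9174 = -217/2421936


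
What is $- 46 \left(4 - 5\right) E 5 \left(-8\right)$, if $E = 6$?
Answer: $-11040$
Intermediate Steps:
$- 46 \left(4 - 5\right) E 5 \left(-8\right) = - 46 \left(4 - 5\right) 6 \cdot 5 \left(-8\right) = - 46 \left(-1\right) 6 \cdot 5 \left(-8\right) = - 46 \left(\left(-6\right) 5\right) \left(-8\right) = \left(-46\right) \left(-30\right) \left(-8\right) = 1380 \left(-8\right) = -11040$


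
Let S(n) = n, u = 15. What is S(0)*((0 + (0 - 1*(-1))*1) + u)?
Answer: 0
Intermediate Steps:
S(0)*((0 + (0 - 1*(-1))*1) + u) = 0*((0 + (0 - 1*(-1))*1) + 15) = 0*((0 + (0 + 1)*1) + 15) = 0*((0 + 1*1) + 15) = 0*((0 + 1) + 15) = 0*(1 + 15) = 0*16 = 0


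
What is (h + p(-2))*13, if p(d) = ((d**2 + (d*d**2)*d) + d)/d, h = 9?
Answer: 0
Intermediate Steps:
p(d) = (d + d**2 + d**4)/d (p(d) = ((d**2 + d**3*d) + d)/d = ((d**2 + d**4) + d)/d = (d + d**2 + d**4)/d)
(h + p(-2))*13 = (9 + (1 - 2 + (-2)**3))*13 = (9 + (1 - 2 - 8))*13 = (9 - 9)*13 = 0*13 = 0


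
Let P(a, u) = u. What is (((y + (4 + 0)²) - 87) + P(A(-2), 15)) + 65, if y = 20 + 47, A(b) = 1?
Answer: 76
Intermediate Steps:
y = 67
(((y + (4 + 0)²) - 87) + P(A(-2), 15)) + 65 = (((67 + (4 + 0)²) - 87) + 15) + 65 = (((67 + 4²) - 87) + 15) + 65 = (((67 + 16) - 87) + 15) + 65 = ((83 - 87) + 15) + 65 = (-4 + 15) + 65 = 11 + 65 = 76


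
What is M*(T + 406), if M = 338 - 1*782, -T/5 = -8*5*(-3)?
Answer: 86136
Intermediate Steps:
T = -600 (T = -5*(-8*5)*(-3) = -(-200)*(-3) = -5*120 = -600)
M = -444 (M = 338 - 782 = -444)
M*(T + 406) = -444*(-600 + 406) = -444*(-194) = 86136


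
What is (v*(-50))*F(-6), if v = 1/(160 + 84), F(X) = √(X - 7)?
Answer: -25*I*√13/122 ≈ -0.73884*I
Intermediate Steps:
F(X) = √(-7 + X)
v = 1/244 ≈ 0.0040984
(v*(-50))*F(-6) = ((1/244)*(-50))*√(-7 - 6) = -25*I*√13/122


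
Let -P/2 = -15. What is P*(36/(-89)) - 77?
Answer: -7933/89 ≈ -89.135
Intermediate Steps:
P = 30 (P = -2*(-15) = 30)
P*(36/(-89)) - 77 = 30*(36/(-89)) - 77 = 30*(36*(-1/89)) - 77 = 30*(-36/89) - 77 = -1080/89 - 77 = -7933/89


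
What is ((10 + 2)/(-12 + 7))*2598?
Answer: -31176/5 ≈ -6235.2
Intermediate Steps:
((10 + 2)/(-12 + 7))*2598 = (12/(-5))*2598 = (12*(-⅕))*2598 = -12/5*2598 = -31176/5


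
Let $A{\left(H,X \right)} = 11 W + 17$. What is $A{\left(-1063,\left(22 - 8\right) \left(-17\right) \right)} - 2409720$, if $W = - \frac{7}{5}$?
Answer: $- \frac{12048592}{5} \approx -2.4097 \cdot 10^{6}$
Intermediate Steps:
$W = - \frac{7}{5}$ ($W = \left(-7\right) \frac{1}{5} = - \frac{7}{5} \approx -1.4$)
$A{\left(H,X \right)} = \frac{8}{5}$ ($A{\left(H,X \right)} = 11 \left(- \frac{7}{5}\right) + 17 = - \frac{77}{5} + 17 = \frac{8}{5}$)
$A{\left(-1063,\left(22 - 8\right) \left(-17\right) \right)} - 2409720 = \frac{8}{5} - 2409720 = - \frac{12048592}{5}$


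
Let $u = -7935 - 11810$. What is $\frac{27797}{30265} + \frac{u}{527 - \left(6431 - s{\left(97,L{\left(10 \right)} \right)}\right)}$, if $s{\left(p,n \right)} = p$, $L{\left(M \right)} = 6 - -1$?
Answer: $\frac{758999604}{175748855} \approx 4.3187$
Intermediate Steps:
$L{\left(M \right)} = 7$ ($L{\left(M \right)} = 6 + 1 = 7$)
$u = -19745$
$\frac{27797}{30265} + \frac{u}{527 - \left(6431 - s{\left(97,L{\left(10 \right)} \right)}\right)} = \frac{27797}{30265} - \frac{19745}{527 - \left(6431 - 97\right)} = 27797 \cdot \frac{1}{30265} - \frac{19745}{527 - \left(6431 - 97\right)} = \frac{27797}{30265} - \frac{19745}{527 - 6334} = \frac{27797}{30265} - \frac{19745}{-5807} = \frac{27797}{30265} - - \frac{19745}{5807} = \frac{27797}{30265} + \frac{19745}{5807} = \frac{758999604}{175748855}$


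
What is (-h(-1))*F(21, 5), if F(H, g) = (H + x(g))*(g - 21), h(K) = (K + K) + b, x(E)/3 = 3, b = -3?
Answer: -2400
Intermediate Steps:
x(E) = 9 (x(E) = 3*3 = 9)
h(K) = -3 + 2*K (h(K) = (K + K) - 3 = 2*K - 3 = -3 + 2*K)
F(H, g) = (-21 + g)*(9 + H) (F(H, g) = (H + 9)*(g - 21) = (9 + H)*(-21 + g) = (-21 + g)*(9 + H))
(-h(-1))*F(21, 5) = (-(-3 + 2*(-1)))*(-189 - 21*21 + 9*5 + 21*5) = (-(-3 - 2))*(-189 - 441 + 45 + 105) = -1*(-5)*(-480) = 5*(-480) = -2400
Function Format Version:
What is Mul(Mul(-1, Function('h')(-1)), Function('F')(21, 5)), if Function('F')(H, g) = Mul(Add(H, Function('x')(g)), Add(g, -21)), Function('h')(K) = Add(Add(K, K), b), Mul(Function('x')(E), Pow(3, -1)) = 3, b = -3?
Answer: -2400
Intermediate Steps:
Function('x')(E) = 9 (Function('x')(E) = Mul(3, 3) = 9)
Function('h')(K) = Add(-3, Mul(2, K)) (Function('h')(K) = Add(Add(K, K), -3) = Add(Mul(2, K), -3) = Add(-3, Mul(2, K)))
Function('F')(H, g) = Mul(Add(-21, g), Add(9, H)) (Function('F')(H, g) = Mul(Add(H, 9), Add(g, -21)) = Mul(Add(9, H), Add(-21, g)) = Mul(Add(-21, g), Add(9, H)))
Mul(Mul(-1, Function('h')(-1)), Function('F')(21, 5)) = Mul(Mul(-1, Add(-3, Mul(2, -1))), Add(-189, Mul(-21, 21), Mul(9, 5), Mul(21, 5))) = Mul(Mul(-1, Add(-3, -2)), Add(-189, -441, 45, 105)) = Mul(Mul(-1, -5), -480) = Mul(5, -480) = -2400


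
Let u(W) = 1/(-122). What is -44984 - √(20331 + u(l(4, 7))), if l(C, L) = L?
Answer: -44984 - √302606482/122 ≈ -45127.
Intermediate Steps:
u(W) = -1/122
-44984 - √(20331 + u(l(4, 7))) = -44984 - √(20331 - 1/122) = -44984 - √(2480381/122) = -44984 - √302606482/122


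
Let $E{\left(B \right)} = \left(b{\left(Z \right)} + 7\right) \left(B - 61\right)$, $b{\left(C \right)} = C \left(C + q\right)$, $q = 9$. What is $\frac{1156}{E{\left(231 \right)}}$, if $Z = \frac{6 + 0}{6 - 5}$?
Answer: $\frac{34}{485} \approx 0.070103$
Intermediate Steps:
$Z = 6$ ($Z = \frac{6}{1} = 6 \cdot 1 = 6$)
$b{\left(C \right)} = C \left(9 + C\right)$ ($b{\left(C \right)} = C \left(C + 9\right) = C \left(9 + C\right)$)
$E{\left(B \right)} = -5917 + 97 B$ ($E{\left(B \right)} = \left(6 \left(9 + 6\right) + 7\right) \left(B - 61\right) = \left(6 \cdot 15 + 7\right) \left(-61 + B\right) = \left(90 + 7\right) \left(-61 + B\right) = 97 \left(-61 + B\right) = -5917 + 97 B$)
$\frac{1156}{E{\left(231 \right)}} = \frac{1156}{-5917 + 97 \cdot 231} = \frac{1156}{-5917 + 22407} = \frac{1156}{16490} = 1156 \cdot \frac{1}{16490} = \frac{34}{485}$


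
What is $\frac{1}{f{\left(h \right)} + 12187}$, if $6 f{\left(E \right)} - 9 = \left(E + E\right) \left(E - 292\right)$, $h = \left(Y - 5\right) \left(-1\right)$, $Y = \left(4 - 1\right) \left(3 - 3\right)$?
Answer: $\frac{6}{70261} \approx 8.5396 \cdot 10^{-5}$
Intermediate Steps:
$Y = 0$ ($Y = 3 \cdot 0 = 0$)
$h = 5$ ($h = \left(0 - 5\right) \left(-1\right) = \left(-5\right) \left(-1\right) = 5$)
$f{\left(E \right)} = \frac{3}{2} + \frac{E \left(-292 + E\right)}{3}$ ($f{\left(E \right)} = \frac{3}{2} + \frac{\left(E + E\right) \left(E - 292\right)}{6} = \frac{3}{2} + \frac{2 E \left(-292 + E\right)}{6} = \frac{3}{2} + \frac{E \left(-292 + E\right)}{3}$)
$\frac{1}{f{\left(h \right)} + 12187} = \frac{1}{\left(\frac{3}{2} - \frac{1460}{3} + \frac{5^{2}}{3}\right) + 12187} = \frac{1}{\left(\frac{3}{2} - \frac{1460}{3} + \frac{1}{3} \cdot 25\right) + 12187} = \frac{1}{\left(\frac{3}{2} - \frac{1460}{3} + \frac{25}{3}\right) + 12187} = \frac{1}{- \frac{2861}{6} + 12187} = \frac{1}{\frac{70261}{6}} = \frac{6}{70261}$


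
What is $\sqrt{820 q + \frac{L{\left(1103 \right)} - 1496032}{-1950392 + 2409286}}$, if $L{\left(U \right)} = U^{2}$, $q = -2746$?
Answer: $\frac{i \sqrt{474175664476104082}}{458894} \approx 1500.6 i$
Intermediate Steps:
$\sqrt{820 q + \frac{L{\left(1103 \right)} - 1496032}{-1950392 + 2409286}} = \sqrt{820 \left(-2746\right) + \frac{1103^{2} - 1496032}{-1950392 + 2409286}} = \sqrt{-2251720 + \frac{1216609 - 1496032}{458894}} = \sqrt{-2251720 + \left(1216609 - 1496032\right) \frac{1}{458894}} = \sqrt{-2251720 - \frac{279423}{458894}} = \sqrt{- \frac{1033301077103}{458894}} = \frac{i \sqrt{474175664476104082}}{458894}$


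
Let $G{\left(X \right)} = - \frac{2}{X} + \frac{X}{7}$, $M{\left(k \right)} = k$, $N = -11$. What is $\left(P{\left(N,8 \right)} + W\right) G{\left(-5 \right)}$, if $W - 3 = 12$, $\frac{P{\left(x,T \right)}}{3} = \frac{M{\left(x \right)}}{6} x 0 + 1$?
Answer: $- \frac{198}{35} \approx -5.6571$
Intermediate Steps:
$P{\left(x,T \right)} = 3$ ($P{\left(x,T \right)} = 3 \left(\frac{x}{6} x 0 + 1\right) = 3 \left(x \frac{1}{6} \cdot 0 + 1\right) = 3 \left(\frac{x}{6} \cdot 0 + 1\right) = 3 \left(0 + 1\right) = 3 \cdot 1 = 3$)
$G{\left(X \right)} = - \frac{2}{X} + \frac{X}{7}$ ($G{\left(X \right)} = - \frac{2}{X} + X \frac{1}{7} = - \frac{2}{X} + \frac{X}{7}$)
$W = 15$ ($W = 3 + 12 = 15$)
$\left(P{\left(N,8 \right)} + W\right) G{\left(-5 \right)} = \left(3 + 15\right) \left(- \frac{2}{-5} + \frac{1}{7} \left(-5\right)\right) = 18 \left(\left(-2\right) \left(- \frac{1}{5}\right) - \frac{5}{7}\right) = 18 \left(\frac{2}{5} - \frac{5}{7}\right) = 18 \left(- \frac{11}{35}\right) = - \frac{198}{35}$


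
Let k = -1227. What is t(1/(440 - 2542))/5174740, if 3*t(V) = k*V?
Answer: 409/10877303480 ≈ 3.7601e-8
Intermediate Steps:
t(V) = -409*V (t(V) = (-1227*V)/3 = -409*V)
t(1/(440 - 2542))/5174740 = -409/(440 - 2542)/5174740 = -409/(-2102)*(1/5174740) = -409*(-1/2102)*(1/5174740) = (409/2102)*(1/5174740) = 409/10877303480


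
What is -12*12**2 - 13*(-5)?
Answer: -1663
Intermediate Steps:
-12*12**2 - 13*(-5) = -12*144 + 65 = -1728 + 65 = -1663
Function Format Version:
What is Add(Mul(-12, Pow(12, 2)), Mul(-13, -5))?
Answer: -1663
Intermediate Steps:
Add(Mul(-12, Pow(12, 2)), Mul(-13, -5)) = Add(Mul(-12, 144), 65) = Add(-1728, 65) = -1663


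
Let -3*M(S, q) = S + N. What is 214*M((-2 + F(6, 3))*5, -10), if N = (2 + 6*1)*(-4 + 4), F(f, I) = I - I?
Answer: 2140/3 ≈ 713.33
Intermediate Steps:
F(f, I) = 0
N = 0 (N = (2 + 6)*0 = 8*0 = 0)
M(S, q) = -S/3 (M(S, q) = -(S + 0)/3 = -S/3)
214*M((-2 + F(6, 3))*5, -10) = 214*(-(-2 + 0)*5/3) = 214*(-(-2)*5/3) = 214*(-⅓*(-10)) = 214*(10/3) = 2140/3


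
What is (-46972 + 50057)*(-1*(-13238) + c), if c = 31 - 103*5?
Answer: 39346090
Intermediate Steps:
c = -484 (c = 31 - 515 = -484)
(-46972 + 50057)*(-1*(-13238) + c) = (-46972 + 50057)*(-1*(-13238) - 484) = 3085*(13238 - 484) = 3085*12754 = 39346090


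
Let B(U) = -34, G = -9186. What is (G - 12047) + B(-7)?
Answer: -21267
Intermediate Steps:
(G - 12047) + B(-7) = (-9186 - 12047) - 34 = -21233 - 34 = -21267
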